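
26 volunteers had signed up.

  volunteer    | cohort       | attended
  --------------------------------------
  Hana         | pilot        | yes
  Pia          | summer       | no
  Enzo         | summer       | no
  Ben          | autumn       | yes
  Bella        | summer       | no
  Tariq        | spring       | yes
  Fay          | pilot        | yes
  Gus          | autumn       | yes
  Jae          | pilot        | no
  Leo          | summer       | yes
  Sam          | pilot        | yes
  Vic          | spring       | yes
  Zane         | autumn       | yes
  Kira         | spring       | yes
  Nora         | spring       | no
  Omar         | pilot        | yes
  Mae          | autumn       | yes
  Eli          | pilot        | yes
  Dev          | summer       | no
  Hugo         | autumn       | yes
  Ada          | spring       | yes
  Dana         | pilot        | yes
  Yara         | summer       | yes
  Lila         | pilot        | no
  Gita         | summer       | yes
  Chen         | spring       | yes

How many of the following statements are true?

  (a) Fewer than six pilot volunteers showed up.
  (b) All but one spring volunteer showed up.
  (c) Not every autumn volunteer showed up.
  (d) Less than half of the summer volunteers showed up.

2

(a) pilot: |A| = 8, |A ∩ B| = 6; needs |A ∩ B| < 6 — false.
(b) spring: |A| = 6, |A ∩ B| = 5; needs |A ∖ B| = 1 — true.
(c) autumn: |A| = 5, |A ∩ B| = 5; needs A ⊄ B (|A ∖ B| ≥ 1) — false.
(d) summer: |A| = 7, |A ∩ B| = 3; needs |A ∩ B| < |A ∖ B| — true.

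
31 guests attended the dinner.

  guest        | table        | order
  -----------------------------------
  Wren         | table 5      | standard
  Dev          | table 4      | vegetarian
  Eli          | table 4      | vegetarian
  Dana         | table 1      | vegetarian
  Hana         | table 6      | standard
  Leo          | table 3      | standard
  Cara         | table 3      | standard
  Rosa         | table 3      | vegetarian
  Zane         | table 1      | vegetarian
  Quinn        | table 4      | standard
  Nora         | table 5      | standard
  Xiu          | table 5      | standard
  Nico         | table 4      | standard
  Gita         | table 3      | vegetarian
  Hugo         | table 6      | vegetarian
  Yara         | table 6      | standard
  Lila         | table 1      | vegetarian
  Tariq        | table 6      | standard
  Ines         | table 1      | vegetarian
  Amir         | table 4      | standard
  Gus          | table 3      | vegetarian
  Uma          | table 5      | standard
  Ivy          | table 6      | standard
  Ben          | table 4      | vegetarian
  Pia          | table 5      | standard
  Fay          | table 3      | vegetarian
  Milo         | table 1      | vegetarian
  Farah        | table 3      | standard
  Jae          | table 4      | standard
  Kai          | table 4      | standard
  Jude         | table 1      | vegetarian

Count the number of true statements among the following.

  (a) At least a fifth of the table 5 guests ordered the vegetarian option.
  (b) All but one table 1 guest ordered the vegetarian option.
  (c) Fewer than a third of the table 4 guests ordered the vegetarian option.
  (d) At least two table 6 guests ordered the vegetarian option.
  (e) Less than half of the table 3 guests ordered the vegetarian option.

0

(a) table 5: |A| = 5, |A ∩ B| = 0; needs |A ∩ B| / |A| ≥ 1/5 — false.
(b) table 1: |A| = 6, |A ∩ B| = 6; needs |A ∖ B| = 1 — false.
(c) table 4: |A| = 8, |A ∩ B| = 3; needs |A ∩ B| / |A| < 1/3 — false.
(d) table 6: |A| = 5, |A ∩ B| = 1; needs |A ∩ B| ≥ 2 — false.
(e) table 3: |A| = 7, |A ∩ B| = 4; needs |A ∩ B| < |A ∖ B| — false.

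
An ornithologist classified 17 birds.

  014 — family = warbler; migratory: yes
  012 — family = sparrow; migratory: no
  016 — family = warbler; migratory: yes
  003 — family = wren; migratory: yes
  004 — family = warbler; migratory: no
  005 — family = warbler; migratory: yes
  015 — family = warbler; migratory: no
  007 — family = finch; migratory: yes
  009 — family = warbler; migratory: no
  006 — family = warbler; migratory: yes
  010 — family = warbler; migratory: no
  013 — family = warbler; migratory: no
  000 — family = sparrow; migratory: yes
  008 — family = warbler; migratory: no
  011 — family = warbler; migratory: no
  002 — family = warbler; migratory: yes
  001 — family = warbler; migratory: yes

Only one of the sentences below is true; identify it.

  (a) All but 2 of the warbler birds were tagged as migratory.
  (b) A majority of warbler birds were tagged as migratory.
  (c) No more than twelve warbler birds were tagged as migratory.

|A| = 13, |A ∩ B| = 6, |A ∖ B| = 7.
(a) requires |A ∖ B| = 2: false.
(b) requires |A ∩ B| > |A ∖ B|: false.
(c) requires |A ∩ B| ≤ 12: true.

(c)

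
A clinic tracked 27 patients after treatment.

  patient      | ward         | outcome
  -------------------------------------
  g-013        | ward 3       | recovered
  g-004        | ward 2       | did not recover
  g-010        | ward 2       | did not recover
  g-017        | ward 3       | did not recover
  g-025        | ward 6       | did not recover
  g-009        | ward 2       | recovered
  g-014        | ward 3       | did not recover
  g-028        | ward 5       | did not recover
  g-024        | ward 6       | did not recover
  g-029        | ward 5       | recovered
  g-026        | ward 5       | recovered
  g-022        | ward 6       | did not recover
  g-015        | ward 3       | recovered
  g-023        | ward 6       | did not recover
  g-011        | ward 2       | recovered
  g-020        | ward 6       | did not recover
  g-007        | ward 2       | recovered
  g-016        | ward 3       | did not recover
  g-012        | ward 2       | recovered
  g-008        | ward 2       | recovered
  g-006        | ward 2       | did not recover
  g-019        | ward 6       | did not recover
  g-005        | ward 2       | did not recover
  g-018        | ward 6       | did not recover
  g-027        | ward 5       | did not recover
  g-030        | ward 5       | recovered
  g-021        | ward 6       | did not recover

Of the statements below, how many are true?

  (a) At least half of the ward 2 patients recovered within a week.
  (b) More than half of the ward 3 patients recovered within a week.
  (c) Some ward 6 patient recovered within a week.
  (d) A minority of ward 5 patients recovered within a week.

1

(a) ward 2: |A| = 9, |A ∩ B| = 5; needs |A ∩ B| ≥ |A ∖ B| — true.
(b) ward 3: |A| = 5, |A ∩ B| = 2; needs |A ∩ B| > |A ∖ B| — false.
(c) ward 6: |A| = 8, |A ∩ B| = 0; needs A ∩ B ≠ ∅ (|A ∩ B| ≥ 1) — false.
(d) ward 5: |A| = 5, |A ∩ B| = 3; needs |A ∩ B| < |A ∖ B| — false.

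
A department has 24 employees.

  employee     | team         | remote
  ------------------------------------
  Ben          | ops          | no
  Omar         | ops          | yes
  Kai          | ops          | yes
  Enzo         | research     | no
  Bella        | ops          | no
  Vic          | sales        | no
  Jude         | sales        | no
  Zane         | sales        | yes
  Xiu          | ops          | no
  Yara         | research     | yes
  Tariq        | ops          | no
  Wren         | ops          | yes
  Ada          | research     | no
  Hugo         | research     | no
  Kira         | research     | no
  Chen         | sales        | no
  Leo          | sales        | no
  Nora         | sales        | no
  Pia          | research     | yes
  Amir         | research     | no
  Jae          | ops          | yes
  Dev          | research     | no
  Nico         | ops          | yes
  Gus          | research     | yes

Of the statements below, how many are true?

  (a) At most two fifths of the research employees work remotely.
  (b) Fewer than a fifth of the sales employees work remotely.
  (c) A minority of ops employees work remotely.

2

(a) research: |A| = 9, |A ∩ B| = 3; needs |A ∩ B| / |A| ≤ 2/5 — true.
(b) sales: |A| = 6, |A ∩ B| = 1; needs |A ∩ B| / |A| < 1/5 — true.
(c) ops: |A| = 9, |A ∩ B| = 5; needs |A ∩ B| < |A ∖ B| — false.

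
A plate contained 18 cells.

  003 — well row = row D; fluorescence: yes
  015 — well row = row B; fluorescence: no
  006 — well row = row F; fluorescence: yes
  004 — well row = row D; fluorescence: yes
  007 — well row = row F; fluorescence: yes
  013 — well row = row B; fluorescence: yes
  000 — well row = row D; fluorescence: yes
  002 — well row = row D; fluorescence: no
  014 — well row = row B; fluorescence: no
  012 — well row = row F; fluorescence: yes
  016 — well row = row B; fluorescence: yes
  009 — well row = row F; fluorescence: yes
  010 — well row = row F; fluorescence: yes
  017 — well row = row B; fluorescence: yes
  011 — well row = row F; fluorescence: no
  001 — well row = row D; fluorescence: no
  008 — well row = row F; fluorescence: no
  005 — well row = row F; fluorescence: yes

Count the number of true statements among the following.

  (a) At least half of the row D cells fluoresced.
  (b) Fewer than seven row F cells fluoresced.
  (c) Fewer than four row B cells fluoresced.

(a) row D: |A| = 5, |A ∩ B| = 3; needs |A ∩ B| ≥ |A ∖ B| — true.
(b) row F: |A| = 8, |A ∩ B| = 6; needs |A ∩ B| < 7 — true.
(c) row B: |A| = 5, |A ∩ B| = 3; needs |A ∩ B| < 4 — true.

3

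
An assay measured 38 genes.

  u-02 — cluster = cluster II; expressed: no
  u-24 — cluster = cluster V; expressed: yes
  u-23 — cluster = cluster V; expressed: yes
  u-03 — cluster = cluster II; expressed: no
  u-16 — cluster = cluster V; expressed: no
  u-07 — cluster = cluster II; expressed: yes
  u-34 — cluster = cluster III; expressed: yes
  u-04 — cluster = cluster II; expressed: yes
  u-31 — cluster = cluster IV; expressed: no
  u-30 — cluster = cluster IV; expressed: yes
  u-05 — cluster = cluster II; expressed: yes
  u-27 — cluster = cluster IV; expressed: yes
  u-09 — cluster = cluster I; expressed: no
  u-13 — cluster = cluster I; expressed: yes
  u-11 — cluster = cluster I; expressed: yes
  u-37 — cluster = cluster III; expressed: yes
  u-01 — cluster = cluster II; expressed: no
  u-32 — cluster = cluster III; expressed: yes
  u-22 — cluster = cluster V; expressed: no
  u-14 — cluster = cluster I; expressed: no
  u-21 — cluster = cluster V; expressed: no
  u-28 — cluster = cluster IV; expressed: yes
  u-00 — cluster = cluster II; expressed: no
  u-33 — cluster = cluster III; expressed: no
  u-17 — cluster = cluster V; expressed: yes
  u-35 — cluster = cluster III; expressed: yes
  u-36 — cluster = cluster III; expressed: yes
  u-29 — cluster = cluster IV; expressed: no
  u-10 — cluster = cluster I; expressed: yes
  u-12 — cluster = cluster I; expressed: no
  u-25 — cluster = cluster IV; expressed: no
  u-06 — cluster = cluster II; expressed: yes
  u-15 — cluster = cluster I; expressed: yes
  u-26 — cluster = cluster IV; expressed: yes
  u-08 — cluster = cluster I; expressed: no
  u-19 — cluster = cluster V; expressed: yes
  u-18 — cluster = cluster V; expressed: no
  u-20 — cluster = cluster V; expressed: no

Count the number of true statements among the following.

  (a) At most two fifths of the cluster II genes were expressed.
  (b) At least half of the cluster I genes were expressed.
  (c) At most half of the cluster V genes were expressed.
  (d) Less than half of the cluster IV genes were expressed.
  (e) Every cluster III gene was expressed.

(a) cluster II: |A| = 8, |A ∩ B| = 4; needs |A ∩ B| / |A| ≤ 2/5 — false.
(b) cluster I: |A| = 8, |A ∩ B| = 4; needs |A ∩ B| ≥ |A ∖ B| — true.
(c) cluster V: |A| = 9, |A ∩ B| = 4; needs |A ∩ B| ≤ |A ∖ B| — true.
(d) cluster IV: |A| = 7, |A ∩ B| = 4; needs |A ∩ B| < |A ∖ B| — false.
(e) cluster III: |A| = 6, |A ∩ B| = 5; needs A ⊆ B, i.e. every element of A is in B (|A ∖ B| = 0) — false.

2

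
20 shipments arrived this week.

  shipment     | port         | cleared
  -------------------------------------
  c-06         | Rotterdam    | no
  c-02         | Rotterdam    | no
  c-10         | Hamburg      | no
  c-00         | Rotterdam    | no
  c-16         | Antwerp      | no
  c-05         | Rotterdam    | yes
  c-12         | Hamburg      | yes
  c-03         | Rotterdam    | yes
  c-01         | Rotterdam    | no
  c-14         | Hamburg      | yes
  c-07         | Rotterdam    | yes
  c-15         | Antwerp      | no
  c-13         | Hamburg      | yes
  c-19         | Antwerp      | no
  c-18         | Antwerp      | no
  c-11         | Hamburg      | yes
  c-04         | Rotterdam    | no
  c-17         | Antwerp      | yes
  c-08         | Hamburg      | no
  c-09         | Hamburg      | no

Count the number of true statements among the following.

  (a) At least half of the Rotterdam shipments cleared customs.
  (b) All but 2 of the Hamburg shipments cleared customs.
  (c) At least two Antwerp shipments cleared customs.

0

(a) Rotterdam: |A| = 8, |A ∩ B| = 3; needs |A ∩ B| ≥ |A ∖ B| — false.
(b) Hamburg: |A| = 7, |A ∩ B| = 4; needs |A ∖ B| = 2 — false.
(c) Antwerp: |A| = 5, |A ∩ B| = 1; needs |A ∩ B| ≥ 2 — false.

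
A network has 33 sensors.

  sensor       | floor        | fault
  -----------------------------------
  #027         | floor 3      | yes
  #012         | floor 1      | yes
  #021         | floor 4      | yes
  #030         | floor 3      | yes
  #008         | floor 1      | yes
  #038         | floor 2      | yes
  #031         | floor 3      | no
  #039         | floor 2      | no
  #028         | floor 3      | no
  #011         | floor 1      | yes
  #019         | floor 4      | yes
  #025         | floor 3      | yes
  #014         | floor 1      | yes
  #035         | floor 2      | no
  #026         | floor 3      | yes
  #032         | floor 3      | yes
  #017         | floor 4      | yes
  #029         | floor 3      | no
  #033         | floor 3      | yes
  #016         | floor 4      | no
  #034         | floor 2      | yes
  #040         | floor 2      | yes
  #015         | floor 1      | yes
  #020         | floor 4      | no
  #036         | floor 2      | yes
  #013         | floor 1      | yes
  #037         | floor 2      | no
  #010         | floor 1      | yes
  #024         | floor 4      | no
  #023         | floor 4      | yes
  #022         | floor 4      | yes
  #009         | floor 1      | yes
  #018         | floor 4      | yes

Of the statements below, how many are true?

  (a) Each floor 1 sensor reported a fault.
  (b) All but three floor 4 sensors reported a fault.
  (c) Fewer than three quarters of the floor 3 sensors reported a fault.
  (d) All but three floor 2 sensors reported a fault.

(a) floor 1: |A| = 8, |A ∩ B| = 8; needs A ⊆ B, i.e. every element of A is in B (|A ∖ B| = 0) — true.
(b) floor 4: |A| = 9, |A ∩ B| = 6; needs |A ∖ B| = 3 — true.
(c) floor 3: |A| = 9, |A ∩ B| = 6; needs |A ∩ B| / |A| < 3/4 — true.
(d) floor 2: |A| = 7, |A ∩ B| = 4; needs |A ∖ B| = 3 — true.

4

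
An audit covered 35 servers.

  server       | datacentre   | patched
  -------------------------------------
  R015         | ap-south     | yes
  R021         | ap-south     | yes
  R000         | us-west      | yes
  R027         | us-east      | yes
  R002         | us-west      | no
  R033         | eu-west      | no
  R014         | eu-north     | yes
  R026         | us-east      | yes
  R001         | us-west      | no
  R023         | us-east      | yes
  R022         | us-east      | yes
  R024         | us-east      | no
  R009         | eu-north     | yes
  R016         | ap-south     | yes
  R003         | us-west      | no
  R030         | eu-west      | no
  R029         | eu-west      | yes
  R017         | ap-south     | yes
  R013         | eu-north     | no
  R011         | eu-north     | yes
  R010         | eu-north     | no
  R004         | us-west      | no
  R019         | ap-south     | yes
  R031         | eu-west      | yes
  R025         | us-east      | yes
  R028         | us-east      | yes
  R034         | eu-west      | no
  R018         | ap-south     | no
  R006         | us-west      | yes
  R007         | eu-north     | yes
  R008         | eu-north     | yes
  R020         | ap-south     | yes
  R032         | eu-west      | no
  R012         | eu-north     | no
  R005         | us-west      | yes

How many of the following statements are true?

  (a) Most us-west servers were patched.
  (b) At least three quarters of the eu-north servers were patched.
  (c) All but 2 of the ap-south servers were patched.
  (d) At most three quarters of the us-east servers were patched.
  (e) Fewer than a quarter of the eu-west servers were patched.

0

(a) us-west: |A| = 7, |A ∩ B| = 3; needs |A ∩ B| > |A ∖ B| — false.
(b) eu-north: |A| = 8, |A ∩ B| = 5; needs |A ∩ B| / |A| ≥ 3/4 — false.
(c) ap-south: |A| = 7, |A ∩ B| = 6; needs |A ∖ B| = 2 — false.
(d) us-east: |A| = 7, |A ∩ B| = 6; needs |A ∩ B| / |A| ≤ 3/4 — false.
(e) eu-west: |A| = 6, |A ∩ B| = 2; needs |A ∩ B| / |A| < 1/4 — false.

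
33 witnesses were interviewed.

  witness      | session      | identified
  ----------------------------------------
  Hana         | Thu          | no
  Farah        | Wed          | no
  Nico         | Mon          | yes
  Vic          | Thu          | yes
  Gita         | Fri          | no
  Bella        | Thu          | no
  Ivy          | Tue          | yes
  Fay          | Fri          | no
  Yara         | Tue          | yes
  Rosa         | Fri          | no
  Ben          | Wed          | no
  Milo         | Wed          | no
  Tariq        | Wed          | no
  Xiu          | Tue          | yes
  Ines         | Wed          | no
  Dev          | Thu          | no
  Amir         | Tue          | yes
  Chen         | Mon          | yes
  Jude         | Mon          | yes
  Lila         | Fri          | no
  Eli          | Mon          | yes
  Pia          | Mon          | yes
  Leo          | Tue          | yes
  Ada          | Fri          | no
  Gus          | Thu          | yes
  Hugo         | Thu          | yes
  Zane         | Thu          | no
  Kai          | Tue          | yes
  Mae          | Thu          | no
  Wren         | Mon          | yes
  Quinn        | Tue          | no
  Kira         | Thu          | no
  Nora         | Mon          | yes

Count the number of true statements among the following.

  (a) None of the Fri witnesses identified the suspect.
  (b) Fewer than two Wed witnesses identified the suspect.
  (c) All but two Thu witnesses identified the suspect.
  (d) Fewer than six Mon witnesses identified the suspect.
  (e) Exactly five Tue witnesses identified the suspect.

2

(a) Fri: |A| = 5, |A ∩ B| = 0; needs A ∩ B = ∅ (|A ∩ B| = 0) — true.
(b) Wed: |A| = 5, |A ∩ B| = 0; needs |A ∩ B| < 2 — true.
(c) Thu: |A| = 9, |A ∩ B| = 3; needs |A ∖ B| = 2 — false.
(d) Mon: |A| = 7, |A ∩ B| = 7; needs |A ∩ B| < 6 — false.
(e) Tue: |A| = 7, |A ∩ B| = 6; needs |A ∩ B| = 5 — false.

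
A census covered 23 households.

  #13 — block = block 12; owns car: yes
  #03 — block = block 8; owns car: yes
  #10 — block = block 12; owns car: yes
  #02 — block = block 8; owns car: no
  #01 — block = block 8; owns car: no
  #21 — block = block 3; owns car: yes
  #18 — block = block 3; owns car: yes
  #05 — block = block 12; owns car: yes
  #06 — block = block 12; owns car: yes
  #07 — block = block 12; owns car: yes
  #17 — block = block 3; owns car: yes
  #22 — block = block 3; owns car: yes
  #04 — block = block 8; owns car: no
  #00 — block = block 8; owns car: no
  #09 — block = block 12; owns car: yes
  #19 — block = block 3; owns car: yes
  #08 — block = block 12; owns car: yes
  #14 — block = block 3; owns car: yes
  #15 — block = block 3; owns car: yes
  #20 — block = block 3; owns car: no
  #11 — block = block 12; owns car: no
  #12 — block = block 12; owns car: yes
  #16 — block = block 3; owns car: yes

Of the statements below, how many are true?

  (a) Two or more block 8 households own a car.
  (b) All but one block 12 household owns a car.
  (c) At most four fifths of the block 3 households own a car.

(a) block 8: |A| = 5, |A ∩ B| = 1; needs |A ∩ B| ≥ 2 — false.
(b) block 12: |A| = 9, |A ∩ B| = 8; needs |A ∖ B| = 1 — true.
(c) block 3: |A| = 9, |A ∩ B| = 8; needs |A ∩ B| / |A| ≤ 4/5 — false.

1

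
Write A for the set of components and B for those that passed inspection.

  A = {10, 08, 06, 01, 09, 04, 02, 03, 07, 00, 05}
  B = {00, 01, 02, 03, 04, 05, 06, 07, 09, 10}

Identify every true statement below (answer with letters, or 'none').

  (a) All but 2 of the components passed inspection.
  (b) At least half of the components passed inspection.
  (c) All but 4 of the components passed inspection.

(b)

|A| = 11, |A ∩ B| = 10, |A ∖ B| = 1.
(a) |A ∖ B| = 2: fails.
(b) |A ∩ B| ≥ |A ∖ B|: holds.
(c) |A ∖ B| = 4: fails.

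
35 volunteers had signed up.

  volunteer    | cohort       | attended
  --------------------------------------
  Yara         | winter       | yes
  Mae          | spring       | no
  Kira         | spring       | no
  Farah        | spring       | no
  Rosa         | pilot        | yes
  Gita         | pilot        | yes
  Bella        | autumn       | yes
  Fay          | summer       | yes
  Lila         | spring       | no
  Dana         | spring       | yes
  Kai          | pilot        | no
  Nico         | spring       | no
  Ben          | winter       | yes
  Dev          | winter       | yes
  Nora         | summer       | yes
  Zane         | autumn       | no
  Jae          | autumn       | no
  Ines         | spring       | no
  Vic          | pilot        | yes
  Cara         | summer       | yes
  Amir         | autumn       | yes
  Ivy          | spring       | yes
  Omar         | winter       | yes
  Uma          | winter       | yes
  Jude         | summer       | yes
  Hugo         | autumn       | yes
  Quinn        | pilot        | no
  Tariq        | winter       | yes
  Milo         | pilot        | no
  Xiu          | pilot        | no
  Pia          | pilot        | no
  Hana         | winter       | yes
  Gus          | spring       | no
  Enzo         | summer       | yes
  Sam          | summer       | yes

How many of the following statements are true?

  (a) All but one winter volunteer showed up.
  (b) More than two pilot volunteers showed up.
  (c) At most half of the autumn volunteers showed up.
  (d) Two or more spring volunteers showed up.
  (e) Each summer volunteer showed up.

3

(a) winter: |A| = 7, |A ∩ B| = 7; needs |A ∖ B| = 1 — false.
(b) pilot: |A| = 8, |A ∩ B| = 3; needs |A ∩ B| > 2 — true.
(c) autumn: |A| = 5, |A ∩ B| = 3; needs |A ∩ B| ≤ |A ∖ B| — false.
(d) spring: |A| = 9, |A ∩ B| = 2; needs |A ∩ B| ≥ 2 — true.
(e) summer: |A| = 6, |A ∩ B| = 6; needs A ⊆ B, i.e. every element of A is in B (|A ∖ B| = 0) — true.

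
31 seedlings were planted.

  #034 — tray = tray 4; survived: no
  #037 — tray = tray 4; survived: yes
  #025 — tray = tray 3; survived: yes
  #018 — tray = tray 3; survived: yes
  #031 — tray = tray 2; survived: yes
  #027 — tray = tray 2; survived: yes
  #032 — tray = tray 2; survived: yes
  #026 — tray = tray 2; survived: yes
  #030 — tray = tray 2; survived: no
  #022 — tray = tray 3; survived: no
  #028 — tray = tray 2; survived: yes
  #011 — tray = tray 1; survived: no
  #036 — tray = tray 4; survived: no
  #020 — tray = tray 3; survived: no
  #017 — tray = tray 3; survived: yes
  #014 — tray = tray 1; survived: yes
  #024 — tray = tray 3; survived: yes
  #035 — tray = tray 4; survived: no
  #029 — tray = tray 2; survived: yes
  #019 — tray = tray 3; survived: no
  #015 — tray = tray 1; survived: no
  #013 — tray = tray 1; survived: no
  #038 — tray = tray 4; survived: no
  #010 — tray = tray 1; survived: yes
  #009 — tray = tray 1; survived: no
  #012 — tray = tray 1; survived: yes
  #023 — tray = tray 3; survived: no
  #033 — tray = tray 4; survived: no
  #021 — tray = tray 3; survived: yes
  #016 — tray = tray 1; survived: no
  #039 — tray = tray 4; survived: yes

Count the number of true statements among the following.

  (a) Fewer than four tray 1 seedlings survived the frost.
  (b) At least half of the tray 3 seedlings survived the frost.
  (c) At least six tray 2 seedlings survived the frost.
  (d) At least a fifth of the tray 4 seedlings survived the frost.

4

(a) tray 1: |A| = 8, |A ∩ B| = 3; needs |A ∩ B| < 4 — true.
(b) tray 3: |A| = 9, |A ∩ B| = 5; needs |A ∩ B| ≥ |A ∖ B| — true.
(c) tray 2: |A| = 7, |A ∩ B| = 6; needs |A ∩ B| ≥ 6 — true.
(d) tray 4: |A| = 7, |A ∩ B| = 2; needs |A ∩ B| / |A| ≥ 1/5 — true.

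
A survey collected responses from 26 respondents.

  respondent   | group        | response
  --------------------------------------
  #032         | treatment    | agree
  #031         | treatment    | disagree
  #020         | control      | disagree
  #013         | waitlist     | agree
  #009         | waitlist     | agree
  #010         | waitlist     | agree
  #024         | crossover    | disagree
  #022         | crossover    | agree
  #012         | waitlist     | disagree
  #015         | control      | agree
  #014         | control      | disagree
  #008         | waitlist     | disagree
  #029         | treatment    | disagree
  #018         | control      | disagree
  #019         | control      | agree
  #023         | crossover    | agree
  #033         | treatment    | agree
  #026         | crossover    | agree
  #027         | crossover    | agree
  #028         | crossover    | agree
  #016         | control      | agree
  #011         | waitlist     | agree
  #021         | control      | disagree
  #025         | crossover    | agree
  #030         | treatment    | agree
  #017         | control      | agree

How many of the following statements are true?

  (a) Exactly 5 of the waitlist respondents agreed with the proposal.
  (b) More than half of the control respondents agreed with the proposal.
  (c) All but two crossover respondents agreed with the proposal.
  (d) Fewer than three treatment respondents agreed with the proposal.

0

(a) waitlist: |A| = 6, |A ∩ B| = 4; needs |A ∩ B| = 5 — false.
(b) control: |A| = 8, |A ∩ B| = 4; needs |A ∩ B| > |A ∖ B| — false.
(c) crossover: |A| = 7, |A ∩ B| = 6; needs |A ∖ B| = 2 — false.
(d) treatment: |A| = 5, |A ∩ B| = 3; needs |A ∩ B| < 3 — false.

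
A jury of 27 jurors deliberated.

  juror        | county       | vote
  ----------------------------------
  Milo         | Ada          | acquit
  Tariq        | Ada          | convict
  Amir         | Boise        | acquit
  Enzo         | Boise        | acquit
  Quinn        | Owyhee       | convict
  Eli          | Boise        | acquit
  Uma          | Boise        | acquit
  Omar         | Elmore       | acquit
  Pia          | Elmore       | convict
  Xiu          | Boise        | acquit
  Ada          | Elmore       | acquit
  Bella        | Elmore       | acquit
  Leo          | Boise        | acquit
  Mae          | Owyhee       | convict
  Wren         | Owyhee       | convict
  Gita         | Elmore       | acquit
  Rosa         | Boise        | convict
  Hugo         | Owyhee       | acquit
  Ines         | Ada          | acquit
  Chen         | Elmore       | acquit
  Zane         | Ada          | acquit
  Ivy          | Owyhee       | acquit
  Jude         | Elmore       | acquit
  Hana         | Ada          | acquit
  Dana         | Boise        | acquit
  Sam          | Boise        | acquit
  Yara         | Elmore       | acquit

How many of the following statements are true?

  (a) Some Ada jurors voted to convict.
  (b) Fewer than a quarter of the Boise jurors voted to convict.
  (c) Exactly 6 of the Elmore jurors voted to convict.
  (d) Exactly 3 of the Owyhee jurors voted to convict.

(a) Ada: |A| = 5, |A ∩ B| = 1; needs A ∩ B ≠ ∅ (|A ∩ B| ≥ 1) — true.
(b) Boise: |A| = 9, |A ∩ B| = 1; needs |A ∩ B| / |A| < 1/4 — true.
(c) Elmore: |A| = 8, |A ∩ B| = 1; needs |A ∩ B| = 6 — false.
(d) Owyhee: |A| = 5, |A ∩ B| = 3; needs |A ∩ B| = 3 — true.

3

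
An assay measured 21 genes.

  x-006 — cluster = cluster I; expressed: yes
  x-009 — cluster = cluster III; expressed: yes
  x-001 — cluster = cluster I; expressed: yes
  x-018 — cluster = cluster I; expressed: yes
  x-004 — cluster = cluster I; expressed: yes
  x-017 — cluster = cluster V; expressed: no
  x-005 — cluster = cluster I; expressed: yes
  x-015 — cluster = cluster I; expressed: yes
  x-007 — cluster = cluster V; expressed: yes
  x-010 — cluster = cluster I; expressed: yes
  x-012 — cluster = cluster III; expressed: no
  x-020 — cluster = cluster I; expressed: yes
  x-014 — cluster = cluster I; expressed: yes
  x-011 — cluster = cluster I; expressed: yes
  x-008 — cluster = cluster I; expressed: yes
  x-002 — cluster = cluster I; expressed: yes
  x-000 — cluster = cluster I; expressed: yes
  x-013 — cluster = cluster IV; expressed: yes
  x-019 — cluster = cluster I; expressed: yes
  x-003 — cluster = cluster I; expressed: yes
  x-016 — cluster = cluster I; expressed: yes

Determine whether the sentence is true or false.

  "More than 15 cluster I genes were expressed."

'More than 15 cluster I genes were expressed' holds iff |A ∩ B| > 15.
|A| = 16, |A ∩ B| = 16, |A ∖ B| = 0.
|A ∩ B| = 16, so the statement is true.

True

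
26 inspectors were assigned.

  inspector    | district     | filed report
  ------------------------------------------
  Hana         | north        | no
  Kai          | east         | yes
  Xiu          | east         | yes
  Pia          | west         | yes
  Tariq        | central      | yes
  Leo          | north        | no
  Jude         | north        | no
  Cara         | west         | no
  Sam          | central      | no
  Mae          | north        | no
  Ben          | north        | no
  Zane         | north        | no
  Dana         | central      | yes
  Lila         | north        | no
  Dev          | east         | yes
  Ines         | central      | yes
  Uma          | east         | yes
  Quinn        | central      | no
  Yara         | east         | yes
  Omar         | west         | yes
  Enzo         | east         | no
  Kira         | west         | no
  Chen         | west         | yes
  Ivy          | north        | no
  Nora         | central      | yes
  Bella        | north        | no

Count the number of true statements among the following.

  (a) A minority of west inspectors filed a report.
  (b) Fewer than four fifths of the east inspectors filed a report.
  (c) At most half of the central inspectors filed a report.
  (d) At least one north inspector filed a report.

(a) west: |A| = 5, |A ∩ B| = 3; needs |A ∩ B| < |A ∖ B| — false.
(b) east: |A| = 6, |A ∩ B| = 5; needs |A ∩ B| / |A| < 4/5 — false.
(c) central: |A| = 6, |A ∩ B| = 4; needs |A ∩ B| ≤ |A ∖ B| — false.
(d) north: |A| = 9, |A ∩ B| = 0; needs A ∩ B ≠ ∅ (|A ∩ B| ≥ 1) — false.

0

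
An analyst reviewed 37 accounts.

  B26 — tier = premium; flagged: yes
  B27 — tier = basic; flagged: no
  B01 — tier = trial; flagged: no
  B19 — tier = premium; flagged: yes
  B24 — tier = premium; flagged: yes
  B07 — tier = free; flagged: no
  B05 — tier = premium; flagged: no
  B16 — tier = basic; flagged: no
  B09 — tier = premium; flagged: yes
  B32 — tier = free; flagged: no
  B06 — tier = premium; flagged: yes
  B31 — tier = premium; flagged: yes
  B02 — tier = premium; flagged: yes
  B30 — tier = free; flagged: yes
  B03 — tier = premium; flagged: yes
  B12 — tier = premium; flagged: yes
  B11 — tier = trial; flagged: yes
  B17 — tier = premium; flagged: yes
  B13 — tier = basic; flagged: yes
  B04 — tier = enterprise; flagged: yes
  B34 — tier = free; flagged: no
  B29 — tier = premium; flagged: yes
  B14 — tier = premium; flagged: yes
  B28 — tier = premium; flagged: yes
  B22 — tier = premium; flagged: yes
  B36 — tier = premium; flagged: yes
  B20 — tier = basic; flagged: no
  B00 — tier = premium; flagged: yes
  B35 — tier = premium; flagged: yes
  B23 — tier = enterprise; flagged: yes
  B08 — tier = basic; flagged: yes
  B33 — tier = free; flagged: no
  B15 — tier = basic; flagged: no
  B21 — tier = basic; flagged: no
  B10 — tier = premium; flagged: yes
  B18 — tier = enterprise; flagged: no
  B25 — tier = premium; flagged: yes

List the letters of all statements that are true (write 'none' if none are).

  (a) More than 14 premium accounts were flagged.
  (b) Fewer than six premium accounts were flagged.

(a)

|A| = 20, |A ∩ B| = 19, |A ∖ B| = 1.
(a) |A ∩ B| > 14: holds.
(b) |A ∩ B| < 6: fails.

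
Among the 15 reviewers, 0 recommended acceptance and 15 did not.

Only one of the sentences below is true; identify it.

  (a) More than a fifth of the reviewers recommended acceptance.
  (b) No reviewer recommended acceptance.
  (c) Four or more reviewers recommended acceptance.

|A| = 15, |A ∩ B| = 0, |A ∖ B| = 15.
(a) requires |A ∩ B| / |A| > 1/5: false.
(b) requires A ∩ B = ∅ (|A ∩ B| = 0): true.
(c) requires |A ∩ B| ≥ 4: false.

(b)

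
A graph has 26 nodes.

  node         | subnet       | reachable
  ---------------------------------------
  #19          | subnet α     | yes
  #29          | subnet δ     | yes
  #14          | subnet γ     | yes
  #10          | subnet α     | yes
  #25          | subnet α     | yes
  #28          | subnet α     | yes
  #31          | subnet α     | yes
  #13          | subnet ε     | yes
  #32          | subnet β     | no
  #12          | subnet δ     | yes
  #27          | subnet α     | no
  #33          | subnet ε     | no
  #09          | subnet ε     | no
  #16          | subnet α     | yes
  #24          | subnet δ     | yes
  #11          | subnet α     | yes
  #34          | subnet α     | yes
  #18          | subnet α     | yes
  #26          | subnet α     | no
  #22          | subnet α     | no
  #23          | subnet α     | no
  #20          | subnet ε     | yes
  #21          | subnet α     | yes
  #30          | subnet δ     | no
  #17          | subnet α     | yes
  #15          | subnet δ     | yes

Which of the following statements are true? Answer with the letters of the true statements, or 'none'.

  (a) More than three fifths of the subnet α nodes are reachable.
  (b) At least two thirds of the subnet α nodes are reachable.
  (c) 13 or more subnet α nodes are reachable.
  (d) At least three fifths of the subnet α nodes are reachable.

|A| = 15, |A ∩ B| = 11, |A ∖ B| = 4.
(a) |A ∩ B| / |A| > 3/5: holds.
(b) |A ∩ B| / |A| ≥ 2/3: holds.
(c) |A ∩ B| ≥ 13: fails.
(d) |A ∩ B| / |A| ≥ 3/5: holds.

(a), (b), (d)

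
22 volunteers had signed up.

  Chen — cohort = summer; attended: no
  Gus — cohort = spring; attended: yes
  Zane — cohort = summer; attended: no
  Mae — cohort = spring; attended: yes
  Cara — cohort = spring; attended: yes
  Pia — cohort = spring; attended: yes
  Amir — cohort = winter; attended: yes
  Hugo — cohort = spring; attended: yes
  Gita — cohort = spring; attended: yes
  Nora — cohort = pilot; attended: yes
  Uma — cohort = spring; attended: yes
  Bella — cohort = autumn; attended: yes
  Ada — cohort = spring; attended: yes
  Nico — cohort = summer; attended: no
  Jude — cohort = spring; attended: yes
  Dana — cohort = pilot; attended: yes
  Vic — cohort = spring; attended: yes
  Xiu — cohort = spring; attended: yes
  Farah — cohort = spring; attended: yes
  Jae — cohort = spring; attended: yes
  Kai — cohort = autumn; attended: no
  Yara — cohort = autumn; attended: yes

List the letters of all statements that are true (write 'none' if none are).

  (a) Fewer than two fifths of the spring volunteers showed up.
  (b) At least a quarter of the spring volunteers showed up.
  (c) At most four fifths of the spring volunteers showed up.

|A| = 13, |A ∩ B| = 13, |A ∖ B| = 0.
(a) |A ∩ B| / |A| < 2/5: fails.
(b) |A ∩ B| / |A| ≥ 1/4: holds.
(c) |A ∩ B| / |A| ≤ 4/5: fails.

(b)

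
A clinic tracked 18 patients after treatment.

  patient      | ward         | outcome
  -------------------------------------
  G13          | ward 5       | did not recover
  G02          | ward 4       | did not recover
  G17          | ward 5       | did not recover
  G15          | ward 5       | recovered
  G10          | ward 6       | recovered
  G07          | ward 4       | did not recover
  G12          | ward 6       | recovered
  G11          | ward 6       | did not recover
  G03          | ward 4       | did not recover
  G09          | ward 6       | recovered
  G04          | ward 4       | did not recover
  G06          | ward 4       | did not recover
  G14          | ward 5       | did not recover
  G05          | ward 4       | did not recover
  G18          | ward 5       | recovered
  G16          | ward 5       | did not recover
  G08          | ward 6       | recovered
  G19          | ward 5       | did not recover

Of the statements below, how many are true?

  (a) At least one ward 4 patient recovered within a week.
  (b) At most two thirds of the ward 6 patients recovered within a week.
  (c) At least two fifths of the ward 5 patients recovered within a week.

0

(a) ward 4: |A| = 6, |A ∩ B| = 0; needs A ∩ B ≠ ∅ (|A ∩ B| ≥ 1) — false.
(b) ward 6: |A| = 5, |A ∩ B| = 4; needs |A ∩ B| / |A| ≤ 2/3 — false.
(c) ward 5: |A| = 7, |A ∩ B| = 2; needs |A ∩ B| / |A| ≥ 2/5 — false.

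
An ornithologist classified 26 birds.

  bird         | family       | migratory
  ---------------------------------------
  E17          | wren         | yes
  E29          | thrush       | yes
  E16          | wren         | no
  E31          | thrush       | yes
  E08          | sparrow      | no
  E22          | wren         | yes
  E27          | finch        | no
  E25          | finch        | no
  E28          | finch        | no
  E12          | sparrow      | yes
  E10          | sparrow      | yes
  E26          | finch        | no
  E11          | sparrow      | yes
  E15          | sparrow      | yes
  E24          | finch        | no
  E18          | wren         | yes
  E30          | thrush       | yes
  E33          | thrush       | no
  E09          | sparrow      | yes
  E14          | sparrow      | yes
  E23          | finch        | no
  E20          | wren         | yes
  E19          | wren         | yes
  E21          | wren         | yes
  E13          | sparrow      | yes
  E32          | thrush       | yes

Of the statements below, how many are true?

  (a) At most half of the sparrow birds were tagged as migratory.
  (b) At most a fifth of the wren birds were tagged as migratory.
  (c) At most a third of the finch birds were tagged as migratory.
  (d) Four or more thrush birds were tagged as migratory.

(a) sparrow: |A| = 8, |A ∩ B| = 7; needs |A ∩ B| ≤ |A ∖ B| — false.
(b) wren: |A| = 7, |A ∩ B| = 6; needs |A ∩ B| / |A| ≤ 1/5 — false.
(c) finch: |A| = 6, |A ∩ B| = 0; needs |A ∩ B| / |A| ≤ 1/3 — true.
(d) thrush: |A| = 5, |A ∩ B| = 4; needs |A ∩ B| ≥ 4 — true.

2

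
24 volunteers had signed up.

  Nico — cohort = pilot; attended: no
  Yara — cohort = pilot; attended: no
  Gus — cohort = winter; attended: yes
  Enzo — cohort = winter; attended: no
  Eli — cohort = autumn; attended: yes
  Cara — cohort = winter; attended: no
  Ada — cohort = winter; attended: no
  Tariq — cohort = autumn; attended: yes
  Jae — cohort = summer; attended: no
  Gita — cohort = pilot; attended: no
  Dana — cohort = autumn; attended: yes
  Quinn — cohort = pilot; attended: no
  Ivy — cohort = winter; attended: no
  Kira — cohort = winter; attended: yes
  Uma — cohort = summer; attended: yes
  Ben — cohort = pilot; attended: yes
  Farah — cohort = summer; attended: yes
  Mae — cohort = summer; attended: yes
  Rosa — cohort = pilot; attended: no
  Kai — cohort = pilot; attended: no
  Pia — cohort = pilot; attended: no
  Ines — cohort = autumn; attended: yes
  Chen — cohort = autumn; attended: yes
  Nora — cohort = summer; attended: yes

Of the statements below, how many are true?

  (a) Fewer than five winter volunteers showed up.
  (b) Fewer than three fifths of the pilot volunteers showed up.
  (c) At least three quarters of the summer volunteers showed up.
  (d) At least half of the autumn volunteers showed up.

(a) winter: |A| = 6, |A ∩ B| = 2; needs |A ∩ B| < 5 — true.
(b) pilot: |A| = 8, |A ∩ B| = 1; needs |A ∩ B| / |A| < 3/5 — true.
(c) summer: |A| = 5, |A ∩ B| = 4; needs |A ∩ B| / |A| ≥ 3/4 — true.
(d) autumn: |A| = 5, |A ∩ B| = 5; needs |A ∩ B| ≥ |A ∖ B| — true.

4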